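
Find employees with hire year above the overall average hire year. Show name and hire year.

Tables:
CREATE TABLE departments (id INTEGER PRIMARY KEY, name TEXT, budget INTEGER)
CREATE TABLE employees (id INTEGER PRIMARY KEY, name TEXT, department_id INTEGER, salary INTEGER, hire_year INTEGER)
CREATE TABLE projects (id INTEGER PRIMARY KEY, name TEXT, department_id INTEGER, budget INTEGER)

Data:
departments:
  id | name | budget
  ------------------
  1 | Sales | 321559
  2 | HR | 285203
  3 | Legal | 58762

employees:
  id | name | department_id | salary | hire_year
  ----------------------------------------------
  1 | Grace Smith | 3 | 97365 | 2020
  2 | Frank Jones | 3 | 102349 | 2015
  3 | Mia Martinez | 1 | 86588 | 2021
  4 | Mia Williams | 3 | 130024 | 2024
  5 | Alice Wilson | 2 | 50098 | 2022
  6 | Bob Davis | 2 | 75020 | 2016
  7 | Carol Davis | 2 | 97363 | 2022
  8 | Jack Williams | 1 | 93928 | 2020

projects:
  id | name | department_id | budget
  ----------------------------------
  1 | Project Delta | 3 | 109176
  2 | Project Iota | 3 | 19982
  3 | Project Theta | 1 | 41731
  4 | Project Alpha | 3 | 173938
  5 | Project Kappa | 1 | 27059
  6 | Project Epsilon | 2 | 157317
SELECT name, hire_year FROM employees WHERE hire_year > (SELECT AVG(hire_year) FROM employees)

Execution result:
name | hire_year
Mia Martinez | 2021
Mia Williams | 2024
Alice Wilson | 2022
Carol Davis | 2022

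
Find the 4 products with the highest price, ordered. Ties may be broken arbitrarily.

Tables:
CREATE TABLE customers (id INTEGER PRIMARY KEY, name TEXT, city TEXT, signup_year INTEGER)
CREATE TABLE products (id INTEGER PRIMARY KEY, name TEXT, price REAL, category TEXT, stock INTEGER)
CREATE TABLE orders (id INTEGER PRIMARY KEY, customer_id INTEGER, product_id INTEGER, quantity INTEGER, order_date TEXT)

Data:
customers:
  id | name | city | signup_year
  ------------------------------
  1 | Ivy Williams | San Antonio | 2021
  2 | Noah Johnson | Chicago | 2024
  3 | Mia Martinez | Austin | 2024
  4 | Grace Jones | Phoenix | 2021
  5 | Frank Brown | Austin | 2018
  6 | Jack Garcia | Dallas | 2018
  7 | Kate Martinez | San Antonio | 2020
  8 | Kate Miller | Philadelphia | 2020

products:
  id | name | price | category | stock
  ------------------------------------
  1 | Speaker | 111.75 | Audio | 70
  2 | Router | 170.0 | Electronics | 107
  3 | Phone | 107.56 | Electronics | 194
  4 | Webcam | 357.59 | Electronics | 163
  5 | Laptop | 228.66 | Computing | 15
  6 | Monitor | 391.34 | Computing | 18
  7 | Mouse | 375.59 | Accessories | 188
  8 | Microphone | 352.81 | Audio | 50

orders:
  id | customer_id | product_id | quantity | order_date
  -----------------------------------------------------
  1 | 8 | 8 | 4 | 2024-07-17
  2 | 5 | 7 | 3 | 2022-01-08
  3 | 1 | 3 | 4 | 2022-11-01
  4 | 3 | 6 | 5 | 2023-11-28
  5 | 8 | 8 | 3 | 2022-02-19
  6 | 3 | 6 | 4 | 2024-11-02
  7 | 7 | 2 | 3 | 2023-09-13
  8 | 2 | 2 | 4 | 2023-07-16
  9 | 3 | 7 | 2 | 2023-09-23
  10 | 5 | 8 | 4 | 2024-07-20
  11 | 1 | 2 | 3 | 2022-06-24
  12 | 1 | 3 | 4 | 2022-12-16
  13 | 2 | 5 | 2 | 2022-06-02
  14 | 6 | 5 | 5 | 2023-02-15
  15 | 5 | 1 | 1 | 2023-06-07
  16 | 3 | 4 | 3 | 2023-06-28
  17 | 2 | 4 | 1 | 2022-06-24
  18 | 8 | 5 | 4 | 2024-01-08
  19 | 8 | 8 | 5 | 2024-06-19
SELECT name, price FROM products ORDER BY price DESC LIMIT 4

Execution result:
name | price
Monitor | 391.34
Mouse | 375.59
Webcam | 357.59
Microphone | 352.81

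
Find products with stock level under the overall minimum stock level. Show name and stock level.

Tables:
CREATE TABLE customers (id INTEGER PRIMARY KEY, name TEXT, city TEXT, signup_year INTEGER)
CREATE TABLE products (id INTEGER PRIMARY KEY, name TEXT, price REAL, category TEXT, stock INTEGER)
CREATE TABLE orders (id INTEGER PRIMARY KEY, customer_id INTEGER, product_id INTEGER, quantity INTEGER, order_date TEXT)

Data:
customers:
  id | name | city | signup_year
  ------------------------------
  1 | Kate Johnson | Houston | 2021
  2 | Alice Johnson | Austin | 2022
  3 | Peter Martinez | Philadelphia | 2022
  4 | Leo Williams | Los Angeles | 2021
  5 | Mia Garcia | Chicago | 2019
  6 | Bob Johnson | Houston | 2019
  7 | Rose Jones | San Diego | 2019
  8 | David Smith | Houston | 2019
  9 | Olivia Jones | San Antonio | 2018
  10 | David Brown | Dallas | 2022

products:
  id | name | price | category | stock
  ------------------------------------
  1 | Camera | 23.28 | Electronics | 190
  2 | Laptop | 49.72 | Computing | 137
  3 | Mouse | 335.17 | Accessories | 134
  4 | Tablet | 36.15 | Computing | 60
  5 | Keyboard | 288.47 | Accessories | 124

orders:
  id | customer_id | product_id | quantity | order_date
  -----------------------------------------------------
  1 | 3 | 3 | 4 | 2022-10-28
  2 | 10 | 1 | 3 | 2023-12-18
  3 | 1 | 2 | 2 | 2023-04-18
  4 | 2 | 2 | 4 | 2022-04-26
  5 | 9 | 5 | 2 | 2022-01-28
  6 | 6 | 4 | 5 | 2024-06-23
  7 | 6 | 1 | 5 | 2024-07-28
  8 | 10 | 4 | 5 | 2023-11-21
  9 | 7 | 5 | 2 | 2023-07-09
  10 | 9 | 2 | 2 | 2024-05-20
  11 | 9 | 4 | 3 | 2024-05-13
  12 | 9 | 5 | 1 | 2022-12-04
SELECT name, stock FROM products WHERE stock < (SELECT MIN(stock) FROM products)

Execution result:
(no rows)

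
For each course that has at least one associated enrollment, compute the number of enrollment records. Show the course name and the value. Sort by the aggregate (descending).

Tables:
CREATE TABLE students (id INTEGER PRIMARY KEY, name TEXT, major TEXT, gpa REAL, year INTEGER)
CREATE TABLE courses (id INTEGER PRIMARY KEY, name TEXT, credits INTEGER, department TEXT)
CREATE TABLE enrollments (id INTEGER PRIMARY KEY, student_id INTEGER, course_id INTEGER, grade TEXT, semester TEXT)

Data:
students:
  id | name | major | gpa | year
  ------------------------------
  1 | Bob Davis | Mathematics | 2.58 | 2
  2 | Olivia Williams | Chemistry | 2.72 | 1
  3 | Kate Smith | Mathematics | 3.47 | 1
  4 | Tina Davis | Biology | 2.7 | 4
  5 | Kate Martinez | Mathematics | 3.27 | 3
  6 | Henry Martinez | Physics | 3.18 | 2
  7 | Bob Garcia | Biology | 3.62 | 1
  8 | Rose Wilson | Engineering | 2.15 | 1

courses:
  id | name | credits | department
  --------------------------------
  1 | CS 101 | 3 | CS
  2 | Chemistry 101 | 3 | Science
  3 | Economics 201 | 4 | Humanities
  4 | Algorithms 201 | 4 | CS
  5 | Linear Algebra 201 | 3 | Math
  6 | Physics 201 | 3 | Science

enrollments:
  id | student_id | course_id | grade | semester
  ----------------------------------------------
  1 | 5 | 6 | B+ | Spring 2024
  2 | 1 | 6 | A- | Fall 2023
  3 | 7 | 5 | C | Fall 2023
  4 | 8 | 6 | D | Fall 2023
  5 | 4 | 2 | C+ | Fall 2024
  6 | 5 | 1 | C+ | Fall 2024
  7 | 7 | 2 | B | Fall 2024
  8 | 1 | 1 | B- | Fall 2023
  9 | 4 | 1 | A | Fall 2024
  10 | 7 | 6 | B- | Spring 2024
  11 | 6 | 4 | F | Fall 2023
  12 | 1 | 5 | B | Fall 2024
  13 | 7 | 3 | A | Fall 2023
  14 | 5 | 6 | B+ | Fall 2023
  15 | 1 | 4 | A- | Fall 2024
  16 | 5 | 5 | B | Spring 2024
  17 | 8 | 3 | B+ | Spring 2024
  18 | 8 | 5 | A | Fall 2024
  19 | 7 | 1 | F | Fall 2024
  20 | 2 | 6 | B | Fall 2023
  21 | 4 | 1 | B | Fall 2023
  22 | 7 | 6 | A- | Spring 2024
SELECT p.name, COUNT(*) AS n FROM enrollments c JOIN courses p ON c.course_id = p.id GROUP BY p.id, p.name ORDER BY n DESC

Execution result:
name | n
Physics 201 | 7
CS 101 | 5
Linear Algebra 201 | 4
Chemistry 101 | 2
Economics 201 | 2
Algorithms 201 | 2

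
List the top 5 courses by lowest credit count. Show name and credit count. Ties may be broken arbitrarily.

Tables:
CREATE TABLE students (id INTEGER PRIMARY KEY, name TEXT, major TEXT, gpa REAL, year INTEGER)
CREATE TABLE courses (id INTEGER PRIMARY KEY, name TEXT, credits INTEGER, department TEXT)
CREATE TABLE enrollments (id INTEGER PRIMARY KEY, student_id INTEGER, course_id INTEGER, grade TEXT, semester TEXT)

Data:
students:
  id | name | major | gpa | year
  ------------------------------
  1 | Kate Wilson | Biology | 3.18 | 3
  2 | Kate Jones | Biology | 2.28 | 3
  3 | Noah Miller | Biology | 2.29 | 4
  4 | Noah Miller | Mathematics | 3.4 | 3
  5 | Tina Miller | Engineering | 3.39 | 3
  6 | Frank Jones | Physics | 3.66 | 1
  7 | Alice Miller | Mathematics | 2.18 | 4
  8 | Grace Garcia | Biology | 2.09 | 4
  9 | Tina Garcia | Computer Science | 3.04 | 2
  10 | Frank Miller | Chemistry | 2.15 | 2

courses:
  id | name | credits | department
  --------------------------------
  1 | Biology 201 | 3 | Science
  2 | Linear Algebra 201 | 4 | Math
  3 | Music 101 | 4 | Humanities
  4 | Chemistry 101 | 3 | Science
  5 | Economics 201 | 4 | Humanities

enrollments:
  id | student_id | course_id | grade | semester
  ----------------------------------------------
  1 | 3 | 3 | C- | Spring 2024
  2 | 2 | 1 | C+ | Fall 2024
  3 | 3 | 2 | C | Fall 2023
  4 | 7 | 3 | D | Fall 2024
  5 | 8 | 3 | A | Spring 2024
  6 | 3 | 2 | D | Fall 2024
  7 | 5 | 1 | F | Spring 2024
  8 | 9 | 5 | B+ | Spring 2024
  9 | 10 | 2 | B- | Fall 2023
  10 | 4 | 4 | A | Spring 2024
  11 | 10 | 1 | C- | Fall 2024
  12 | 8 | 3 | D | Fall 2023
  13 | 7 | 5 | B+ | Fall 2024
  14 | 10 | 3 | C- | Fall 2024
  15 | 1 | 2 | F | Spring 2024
SELECT name, credits FROM courses ORDER BY credits ASC LIMIT 5

Execution result:
name | credits
Biology 201 | 3
Chemistry 101 | 3
Linear Algebra 201 | 4
Music 101 | 4
Economics 201 | 4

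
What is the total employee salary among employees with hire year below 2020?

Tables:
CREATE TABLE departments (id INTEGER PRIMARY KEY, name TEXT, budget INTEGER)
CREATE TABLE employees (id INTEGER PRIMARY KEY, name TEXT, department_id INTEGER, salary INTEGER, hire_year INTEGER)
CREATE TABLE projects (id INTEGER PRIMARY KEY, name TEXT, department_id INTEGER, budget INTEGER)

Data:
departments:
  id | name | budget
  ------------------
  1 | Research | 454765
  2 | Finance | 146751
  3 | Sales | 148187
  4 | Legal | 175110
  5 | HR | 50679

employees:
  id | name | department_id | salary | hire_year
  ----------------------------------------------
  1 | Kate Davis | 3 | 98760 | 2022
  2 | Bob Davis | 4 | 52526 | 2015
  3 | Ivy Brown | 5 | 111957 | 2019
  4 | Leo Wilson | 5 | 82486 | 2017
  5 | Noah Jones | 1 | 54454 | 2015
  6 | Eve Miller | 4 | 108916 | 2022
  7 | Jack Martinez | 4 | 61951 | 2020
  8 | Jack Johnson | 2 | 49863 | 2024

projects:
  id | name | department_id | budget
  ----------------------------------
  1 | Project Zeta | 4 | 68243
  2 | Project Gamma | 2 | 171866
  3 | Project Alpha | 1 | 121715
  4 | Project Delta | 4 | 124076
SELECT SUM(salary) FROM employees WHERE hire_year < 2020

Execution result:
301423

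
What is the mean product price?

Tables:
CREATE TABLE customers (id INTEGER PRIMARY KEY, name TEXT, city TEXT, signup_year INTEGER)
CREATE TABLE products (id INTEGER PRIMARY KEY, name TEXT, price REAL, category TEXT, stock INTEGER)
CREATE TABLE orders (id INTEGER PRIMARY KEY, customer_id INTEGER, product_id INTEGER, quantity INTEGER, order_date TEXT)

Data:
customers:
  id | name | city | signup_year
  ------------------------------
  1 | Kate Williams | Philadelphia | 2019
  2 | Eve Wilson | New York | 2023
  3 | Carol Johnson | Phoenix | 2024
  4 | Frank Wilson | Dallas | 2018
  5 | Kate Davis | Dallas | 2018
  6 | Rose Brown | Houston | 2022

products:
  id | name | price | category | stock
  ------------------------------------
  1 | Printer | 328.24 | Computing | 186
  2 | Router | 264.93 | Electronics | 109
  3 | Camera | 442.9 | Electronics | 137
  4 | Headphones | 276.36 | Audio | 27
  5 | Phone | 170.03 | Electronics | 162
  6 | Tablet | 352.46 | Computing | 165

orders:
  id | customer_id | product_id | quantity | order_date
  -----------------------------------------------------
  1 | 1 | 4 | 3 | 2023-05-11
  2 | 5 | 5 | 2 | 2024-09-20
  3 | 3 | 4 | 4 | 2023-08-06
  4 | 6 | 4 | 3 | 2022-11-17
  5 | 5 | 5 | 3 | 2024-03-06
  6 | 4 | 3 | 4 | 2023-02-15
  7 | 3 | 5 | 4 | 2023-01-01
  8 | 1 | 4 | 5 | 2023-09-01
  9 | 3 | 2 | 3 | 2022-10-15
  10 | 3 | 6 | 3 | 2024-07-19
SELECT AVG(price) FROM products

Execution result:
305.82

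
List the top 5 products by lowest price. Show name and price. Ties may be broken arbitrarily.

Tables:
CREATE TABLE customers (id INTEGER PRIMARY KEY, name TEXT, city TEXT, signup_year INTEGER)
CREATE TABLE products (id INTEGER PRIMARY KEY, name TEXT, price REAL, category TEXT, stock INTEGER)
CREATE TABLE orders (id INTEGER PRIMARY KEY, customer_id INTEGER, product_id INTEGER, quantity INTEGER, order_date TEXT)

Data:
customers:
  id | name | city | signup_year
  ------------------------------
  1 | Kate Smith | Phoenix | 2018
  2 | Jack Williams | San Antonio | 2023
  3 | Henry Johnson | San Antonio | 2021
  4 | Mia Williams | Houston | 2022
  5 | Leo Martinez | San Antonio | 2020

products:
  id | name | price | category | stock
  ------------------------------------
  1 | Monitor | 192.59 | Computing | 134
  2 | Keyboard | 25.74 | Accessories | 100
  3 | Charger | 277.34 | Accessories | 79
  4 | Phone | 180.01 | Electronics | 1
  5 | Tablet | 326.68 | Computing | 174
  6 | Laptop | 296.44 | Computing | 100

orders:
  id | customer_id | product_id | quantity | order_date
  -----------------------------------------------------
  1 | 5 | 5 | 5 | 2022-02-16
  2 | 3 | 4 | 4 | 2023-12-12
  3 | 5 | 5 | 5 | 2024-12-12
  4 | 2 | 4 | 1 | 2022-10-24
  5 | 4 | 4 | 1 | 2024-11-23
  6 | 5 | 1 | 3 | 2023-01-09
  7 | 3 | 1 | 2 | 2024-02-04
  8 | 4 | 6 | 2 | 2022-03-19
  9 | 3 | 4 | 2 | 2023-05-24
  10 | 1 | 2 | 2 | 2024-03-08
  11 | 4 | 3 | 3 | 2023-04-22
SELECT name, price FROM products ORDER BY price ASC LIMIT 5

Execution result:
name | price
Keyboard | 25.74
Phone | 180.01
Monitor | 192.59
Charger | 277.34
Laptop | 296.44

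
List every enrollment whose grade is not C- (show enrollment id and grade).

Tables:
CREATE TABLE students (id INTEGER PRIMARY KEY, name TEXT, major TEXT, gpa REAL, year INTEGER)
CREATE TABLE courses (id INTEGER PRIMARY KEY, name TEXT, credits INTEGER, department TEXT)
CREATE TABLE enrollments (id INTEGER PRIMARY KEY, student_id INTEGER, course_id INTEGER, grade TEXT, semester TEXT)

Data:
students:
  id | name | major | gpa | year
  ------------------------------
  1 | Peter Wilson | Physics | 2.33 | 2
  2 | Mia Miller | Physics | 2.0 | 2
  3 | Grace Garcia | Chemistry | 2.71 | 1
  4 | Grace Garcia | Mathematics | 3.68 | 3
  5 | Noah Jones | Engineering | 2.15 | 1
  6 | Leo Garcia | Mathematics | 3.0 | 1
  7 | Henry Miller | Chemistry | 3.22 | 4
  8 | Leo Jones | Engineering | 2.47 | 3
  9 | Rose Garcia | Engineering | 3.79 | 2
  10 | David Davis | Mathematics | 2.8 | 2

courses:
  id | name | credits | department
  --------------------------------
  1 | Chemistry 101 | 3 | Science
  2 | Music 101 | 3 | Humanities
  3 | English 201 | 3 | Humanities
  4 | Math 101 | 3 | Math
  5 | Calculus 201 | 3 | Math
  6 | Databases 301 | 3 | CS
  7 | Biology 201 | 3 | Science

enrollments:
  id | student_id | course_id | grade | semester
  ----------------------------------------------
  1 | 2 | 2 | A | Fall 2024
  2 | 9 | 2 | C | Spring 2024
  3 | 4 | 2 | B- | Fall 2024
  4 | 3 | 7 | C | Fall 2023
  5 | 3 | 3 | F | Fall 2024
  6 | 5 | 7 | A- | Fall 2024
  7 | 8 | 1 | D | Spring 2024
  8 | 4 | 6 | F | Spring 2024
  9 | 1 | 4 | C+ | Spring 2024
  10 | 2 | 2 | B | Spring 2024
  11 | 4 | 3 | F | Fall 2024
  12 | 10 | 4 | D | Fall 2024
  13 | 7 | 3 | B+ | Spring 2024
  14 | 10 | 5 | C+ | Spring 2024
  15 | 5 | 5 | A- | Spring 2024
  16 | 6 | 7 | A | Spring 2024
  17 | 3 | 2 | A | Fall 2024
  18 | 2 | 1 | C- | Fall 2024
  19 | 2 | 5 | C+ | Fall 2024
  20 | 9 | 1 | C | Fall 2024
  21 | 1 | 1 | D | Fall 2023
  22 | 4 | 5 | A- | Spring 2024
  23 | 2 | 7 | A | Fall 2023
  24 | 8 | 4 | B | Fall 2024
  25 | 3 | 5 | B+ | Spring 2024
SELECT id, grade FROM enrollments WHERE grade <> 'C-'

Execution result:
id | grade
1 | A
2 | C
3 | B-
4 | C
5 | F
6 | A-
7 | D
8 | F
9 | C+
10 | B
11 | F
12 | D
13 | B+
14 | C+
15 | A-
16 | A
17 | A
19 | C+
20 | C
21 | D
22 | A-
23 | A
24 | B
25 | B+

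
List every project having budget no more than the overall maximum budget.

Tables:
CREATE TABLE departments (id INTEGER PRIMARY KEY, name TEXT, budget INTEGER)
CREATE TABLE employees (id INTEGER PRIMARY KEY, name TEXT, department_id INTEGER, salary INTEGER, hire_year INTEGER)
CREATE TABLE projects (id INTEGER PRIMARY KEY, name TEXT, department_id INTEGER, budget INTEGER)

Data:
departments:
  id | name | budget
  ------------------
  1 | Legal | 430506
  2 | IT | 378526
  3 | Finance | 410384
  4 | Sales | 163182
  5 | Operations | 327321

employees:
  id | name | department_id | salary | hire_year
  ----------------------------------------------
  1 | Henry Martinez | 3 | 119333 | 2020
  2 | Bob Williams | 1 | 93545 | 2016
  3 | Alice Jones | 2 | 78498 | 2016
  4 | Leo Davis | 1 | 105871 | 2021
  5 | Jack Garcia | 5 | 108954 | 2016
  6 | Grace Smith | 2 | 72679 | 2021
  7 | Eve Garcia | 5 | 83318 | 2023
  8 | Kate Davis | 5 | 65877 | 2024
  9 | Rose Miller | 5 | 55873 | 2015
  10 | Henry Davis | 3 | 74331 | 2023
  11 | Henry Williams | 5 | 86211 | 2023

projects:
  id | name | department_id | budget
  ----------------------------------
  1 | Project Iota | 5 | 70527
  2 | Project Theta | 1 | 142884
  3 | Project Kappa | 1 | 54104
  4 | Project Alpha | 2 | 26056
SELECT name, budget FROM projects WHERE budget <= (SELECT MAX(budget) FROM projects)

Execution result:
name | budget
Project Iota | 70527
Project Theta | 142884
Project Kappa | 54104
Project Alpha | 26056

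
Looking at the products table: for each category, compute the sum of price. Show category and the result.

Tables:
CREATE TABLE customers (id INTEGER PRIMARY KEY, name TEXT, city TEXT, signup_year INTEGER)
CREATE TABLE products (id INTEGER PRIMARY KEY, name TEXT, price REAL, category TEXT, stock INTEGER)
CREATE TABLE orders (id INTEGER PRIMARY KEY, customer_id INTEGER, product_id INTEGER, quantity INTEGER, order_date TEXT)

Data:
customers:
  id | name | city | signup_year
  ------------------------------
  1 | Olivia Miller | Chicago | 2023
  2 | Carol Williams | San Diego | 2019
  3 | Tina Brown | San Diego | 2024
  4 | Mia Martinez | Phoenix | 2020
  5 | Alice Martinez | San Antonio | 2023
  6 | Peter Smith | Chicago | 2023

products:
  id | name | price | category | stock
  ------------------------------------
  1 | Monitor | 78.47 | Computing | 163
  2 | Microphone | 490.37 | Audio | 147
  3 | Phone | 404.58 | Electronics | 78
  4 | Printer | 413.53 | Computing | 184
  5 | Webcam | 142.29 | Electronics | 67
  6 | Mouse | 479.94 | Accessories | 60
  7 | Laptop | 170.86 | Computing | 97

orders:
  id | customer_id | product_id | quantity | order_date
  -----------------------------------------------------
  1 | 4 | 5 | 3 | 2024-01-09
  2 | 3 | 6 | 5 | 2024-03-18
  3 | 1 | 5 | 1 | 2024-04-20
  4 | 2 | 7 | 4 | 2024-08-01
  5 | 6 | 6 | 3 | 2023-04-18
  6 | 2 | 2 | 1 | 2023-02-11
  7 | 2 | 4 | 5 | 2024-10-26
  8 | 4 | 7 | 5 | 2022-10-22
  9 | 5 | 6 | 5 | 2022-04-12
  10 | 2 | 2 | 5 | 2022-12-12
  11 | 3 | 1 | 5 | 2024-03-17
SELECT category, SUM(price) AS sum_price FROM products GROUP BY category

Execution result:
category | sum_price
Accessories | 479.94
Audio | 490.37
Computing | 662.86
Electronics | 546.87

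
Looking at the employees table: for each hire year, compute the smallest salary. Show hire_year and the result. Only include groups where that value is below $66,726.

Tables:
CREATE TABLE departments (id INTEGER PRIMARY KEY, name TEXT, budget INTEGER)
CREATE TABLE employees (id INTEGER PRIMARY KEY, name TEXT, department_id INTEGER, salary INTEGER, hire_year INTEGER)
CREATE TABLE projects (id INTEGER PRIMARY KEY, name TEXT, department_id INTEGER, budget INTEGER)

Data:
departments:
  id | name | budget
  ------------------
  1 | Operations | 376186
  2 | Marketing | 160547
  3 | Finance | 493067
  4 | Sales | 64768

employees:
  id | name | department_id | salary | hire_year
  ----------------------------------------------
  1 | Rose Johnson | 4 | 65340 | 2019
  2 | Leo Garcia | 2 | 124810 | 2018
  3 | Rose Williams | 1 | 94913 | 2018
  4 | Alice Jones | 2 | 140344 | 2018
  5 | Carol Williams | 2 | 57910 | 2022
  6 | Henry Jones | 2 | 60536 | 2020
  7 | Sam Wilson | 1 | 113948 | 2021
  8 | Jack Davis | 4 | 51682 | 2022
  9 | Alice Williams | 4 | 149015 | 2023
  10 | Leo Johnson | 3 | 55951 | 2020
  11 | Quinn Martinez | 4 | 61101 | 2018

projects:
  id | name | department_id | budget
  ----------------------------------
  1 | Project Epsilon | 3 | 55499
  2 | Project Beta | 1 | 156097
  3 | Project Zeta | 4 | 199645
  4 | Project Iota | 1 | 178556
SELECT hire_year, MIN(salary) AS min_salary FROM employees GROUP BY hire_year HAVING MIN(salary) < 66726

Execution result:
hire_year | min_salary
2018 | 61101
2019 | 65340
2020 | 55951
2022 | 51682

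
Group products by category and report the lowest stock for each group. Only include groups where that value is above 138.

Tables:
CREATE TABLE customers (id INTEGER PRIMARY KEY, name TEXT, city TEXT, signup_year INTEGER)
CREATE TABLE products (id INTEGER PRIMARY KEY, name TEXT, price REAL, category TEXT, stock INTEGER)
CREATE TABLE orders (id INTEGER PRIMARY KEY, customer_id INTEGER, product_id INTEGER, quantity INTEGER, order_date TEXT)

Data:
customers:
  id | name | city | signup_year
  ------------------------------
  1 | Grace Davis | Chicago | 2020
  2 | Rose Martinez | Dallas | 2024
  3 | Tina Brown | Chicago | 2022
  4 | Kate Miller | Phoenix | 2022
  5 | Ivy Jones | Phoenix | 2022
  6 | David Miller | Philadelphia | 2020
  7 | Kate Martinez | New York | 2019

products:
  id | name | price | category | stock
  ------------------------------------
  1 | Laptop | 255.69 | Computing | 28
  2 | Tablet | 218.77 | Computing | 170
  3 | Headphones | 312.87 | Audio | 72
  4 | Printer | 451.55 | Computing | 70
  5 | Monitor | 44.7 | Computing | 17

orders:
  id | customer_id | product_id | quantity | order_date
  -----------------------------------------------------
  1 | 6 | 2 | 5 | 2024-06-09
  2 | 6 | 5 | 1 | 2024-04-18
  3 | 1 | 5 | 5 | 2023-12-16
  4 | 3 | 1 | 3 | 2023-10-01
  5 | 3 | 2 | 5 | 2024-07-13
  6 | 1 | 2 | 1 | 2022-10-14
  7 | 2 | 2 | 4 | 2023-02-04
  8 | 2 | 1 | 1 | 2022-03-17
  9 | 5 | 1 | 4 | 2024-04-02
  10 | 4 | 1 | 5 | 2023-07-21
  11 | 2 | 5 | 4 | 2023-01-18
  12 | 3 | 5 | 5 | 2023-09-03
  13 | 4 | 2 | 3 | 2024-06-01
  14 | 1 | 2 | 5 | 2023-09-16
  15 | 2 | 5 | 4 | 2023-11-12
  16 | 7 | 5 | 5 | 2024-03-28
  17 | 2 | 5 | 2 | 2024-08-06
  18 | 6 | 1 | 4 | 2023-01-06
SELECT category, MIN(stock) AS min_stock FROM products GROUP BY category HAVING MIN(stock) > 138

Execution result:
(no rows)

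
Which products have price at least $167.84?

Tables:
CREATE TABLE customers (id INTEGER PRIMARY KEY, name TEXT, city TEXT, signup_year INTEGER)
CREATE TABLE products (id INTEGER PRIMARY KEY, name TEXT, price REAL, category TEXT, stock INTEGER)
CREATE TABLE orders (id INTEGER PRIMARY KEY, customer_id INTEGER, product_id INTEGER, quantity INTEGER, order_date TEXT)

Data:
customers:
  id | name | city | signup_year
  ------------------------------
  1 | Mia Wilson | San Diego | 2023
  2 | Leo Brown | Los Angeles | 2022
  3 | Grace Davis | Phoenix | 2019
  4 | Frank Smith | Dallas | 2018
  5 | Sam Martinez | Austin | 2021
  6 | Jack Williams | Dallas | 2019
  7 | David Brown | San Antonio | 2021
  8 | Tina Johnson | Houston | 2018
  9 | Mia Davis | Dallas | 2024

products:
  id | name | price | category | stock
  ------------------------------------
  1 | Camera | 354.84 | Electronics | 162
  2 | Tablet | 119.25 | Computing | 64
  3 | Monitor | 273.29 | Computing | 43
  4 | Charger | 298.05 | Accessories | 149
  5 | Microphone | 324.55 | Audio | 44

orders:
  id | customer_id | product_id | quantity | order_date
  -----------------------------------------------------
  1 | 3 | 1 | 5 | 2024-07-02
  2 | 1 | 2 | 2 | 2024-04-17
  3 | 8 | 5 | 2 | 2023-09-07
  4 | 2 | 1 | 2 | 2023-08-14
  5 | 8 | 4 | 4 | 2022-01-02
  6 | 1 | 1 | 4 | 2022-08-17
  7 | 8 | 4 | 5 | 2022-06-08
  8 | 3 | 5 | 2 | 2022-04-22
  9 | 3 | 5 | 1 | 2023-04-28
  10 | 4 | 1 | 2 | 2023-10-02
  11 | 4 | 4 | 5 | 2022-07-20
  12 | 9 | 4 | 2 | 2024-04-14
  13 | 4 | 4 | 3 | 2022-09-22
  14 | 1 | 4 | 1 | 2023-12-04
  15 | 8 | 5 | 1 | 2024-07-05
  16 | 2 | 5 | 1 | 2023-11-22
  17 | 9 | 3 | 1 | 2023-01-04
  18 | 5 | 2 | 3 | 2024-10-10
SELECT name, price FROM products WHERE price >= 167.84

Execution result:
name | price
Camera | 354.84
Monitor | 273.29
Charger | 298.05
Microphone | 324.55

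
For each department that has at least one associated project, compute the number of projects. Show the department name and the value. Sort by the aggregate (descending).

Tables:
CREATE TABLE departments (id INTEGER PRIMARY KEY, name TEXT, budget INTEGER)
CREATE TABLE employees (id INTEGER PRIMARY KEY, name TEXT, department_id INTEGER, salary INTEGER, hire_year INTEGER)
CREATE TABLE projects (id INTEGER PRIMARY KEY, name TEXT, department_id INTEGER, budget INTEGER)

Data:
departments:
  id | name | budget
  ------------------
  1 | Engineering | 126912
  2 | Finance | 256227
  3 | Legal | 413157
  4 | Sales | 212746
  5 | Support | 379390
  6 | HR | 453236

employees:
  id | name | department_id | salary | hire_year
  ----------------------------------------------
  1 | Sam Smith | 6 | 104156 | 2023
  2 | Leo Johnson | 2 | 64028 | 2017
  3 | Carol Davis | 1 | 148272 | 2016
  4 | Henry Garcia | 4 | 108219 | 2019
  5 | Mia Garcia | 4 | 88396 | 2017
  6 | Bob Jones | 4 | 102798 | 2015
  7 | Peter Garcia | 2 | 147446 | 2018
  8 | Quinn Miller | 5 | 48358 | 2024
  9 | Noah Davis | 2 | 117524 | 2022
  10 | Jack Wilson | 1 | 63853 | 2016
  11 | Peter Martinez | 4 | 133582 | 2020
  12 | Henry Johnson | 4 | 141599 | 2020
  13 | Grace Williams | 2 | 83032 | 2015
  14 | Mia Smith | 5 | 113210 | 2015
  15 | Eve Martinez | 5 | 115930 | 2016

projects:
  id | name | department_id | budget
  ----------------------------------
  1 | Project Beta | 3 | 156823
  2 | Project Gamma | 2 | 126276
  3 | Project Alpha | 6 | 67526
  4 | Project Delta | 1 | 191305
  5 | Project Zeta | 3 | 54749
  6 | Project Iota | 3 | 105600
SELECT p.name, COUNT(*) AS n FROM projects c JOIN departments p ON c.department_id = p.id GROUP BY p.id, p.name ORDER BY n DESC

Execution result:
name | n
Legal | 3
Engineering | 1
Finance | 1
HR | 1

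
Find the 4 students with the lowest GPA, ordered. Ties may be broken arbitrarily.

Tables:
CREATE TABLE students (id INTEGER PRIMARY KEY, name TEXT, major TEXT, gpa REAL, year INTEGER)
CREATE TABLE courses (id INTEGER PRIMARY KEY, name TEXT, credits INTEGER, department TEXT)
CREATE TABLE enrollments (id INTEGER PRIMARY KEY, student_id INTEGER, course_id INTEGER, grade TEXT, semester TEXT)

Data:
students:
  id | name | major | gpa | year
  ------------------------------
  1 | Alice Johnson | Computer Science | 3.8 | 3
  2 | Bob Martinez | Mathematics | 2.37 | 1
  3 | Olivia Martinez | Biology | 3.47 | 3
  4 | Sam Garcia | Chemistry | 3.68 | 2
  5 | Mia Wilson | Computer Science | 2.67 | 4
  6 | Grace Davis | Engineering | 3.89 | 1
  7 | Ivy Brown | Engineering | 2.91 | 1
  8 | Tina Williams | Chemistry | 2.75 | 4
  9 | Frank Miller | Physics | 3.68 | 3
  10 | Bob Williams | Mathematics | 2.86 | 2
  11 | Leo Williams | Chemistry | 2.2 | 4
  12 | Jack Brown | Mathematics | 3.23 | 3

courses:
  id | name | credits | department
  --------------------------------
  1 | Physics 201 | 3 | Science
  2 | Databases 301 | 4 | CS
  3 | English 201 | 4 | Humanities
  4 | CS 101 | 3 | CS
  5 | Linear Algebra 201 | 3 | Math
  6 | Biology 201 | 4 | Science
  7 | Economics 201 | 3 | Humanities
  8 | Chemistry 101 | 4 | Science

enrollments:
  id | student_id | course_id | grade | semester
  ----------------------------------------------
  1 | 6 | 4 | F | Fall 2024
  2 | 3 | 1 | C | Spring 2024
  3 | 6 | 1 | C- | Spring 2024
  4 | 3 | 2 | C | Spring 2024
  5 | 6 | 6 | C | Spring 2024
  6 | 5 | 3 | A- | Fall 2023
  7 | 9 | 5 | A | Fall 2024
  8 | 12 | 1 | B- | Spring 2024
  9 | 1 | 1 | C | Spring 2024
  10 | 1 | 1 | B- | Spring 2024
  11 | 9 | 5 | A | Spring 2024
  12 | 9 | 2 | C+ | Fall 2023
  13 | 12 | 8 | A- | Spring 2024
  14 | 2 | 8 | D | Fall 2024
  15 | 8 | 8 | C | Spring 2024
SELECT name, gpa FROM students ORDER BY gpa ASC LIMIT 4

Execution result:
name | gpa
Leo Williams | 2.20
Bob Martinez | 2.37
Mia Wilson | 2.67
Tina Williams | 2.75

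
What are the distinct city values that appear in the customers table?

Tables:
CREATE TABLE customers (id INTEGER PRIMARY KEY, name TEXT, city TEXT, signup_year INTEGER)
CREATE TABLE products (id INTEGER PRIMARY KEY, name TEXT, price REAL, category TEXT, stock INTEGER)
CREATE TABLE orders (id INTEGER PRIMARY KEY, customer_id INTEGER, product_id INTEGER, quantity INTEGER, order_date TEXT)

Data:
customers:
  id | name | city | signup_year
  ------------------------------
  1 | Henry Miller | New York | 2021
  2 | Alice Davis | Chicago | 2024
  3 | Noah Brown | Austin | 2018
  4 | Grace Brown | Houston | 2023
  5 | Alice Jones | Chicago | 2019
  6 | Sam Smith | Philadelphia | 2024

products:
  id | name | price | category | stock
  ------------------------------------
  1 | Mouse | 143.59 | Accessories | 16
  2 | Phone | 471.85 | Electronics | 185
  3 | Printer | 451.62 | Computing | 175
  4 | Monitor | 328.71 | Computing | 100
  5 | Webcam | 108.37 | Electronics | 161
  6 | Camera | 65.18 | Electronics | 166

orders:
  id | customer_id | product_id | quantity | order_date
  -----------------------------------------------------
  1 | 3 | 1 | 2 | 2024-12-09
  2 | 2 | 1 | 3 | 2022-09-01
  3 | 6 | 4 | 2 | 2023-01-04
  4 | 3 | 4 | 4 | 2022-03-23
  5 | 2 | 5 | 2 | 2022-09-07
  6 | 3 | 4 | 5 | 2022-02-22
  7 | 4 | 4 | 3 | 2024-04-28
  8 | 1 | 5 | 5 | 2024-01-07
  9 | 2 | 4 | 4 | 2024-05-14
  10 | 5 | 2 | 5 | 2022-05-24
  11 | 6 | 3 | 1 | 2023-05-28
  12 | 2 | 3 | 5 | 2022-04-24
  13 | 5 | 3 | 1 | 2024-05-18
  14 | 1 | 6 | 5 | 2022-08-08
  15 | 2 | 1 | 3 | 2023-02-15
SELECT DISTINCT city FROM customers

Execution result:
city
New York
Chicago
Austin
Houston
Philadelphia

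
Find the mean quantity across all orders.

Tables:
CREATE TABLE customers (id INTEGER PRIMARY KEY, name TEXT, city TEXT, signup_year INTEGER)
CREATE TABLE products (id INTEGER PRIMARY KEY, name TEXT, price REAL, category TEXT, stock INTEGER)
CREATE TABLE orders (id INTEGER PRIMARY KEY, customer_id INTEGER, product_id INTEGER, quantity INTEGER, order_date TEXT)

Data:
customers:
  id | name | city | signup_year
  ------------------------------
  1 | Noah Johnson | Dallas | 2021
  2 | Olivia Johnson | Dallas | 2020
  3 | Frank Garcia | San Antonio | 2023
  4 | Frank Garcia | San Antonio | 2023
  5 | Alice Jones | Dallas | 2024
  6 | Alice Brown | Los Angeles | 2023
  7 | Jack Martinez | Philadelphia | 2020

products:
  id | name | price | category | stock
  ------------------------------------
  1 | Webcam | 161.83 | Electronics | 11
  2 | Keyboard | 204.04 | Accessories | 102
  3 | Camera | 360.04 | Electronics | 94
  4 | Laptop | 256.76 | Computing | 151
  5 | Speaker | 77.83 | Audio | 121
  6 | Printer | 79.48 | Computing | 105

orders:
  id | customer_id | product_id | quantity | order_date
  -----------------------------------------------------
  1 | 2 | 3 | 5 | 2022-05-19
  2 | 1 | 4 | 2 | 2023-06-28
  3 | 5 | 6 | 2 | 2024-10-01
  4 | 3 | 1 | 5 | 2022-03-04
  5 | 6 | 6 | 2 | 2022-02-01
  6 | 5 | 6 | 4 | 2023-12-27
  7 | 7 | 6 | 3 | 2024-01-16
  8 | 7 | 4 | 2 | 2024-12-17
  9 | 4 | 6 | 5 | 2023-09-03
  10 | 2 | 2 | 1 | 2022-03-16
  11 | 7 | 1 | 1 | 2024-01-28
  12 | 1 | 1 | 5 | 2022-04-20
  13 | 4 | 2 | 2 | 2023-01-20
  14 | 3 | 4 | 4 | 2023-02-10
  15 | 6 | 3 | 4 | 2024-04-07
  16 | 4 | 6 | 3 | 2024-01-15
SELECT AVG(quantity) FROM orders

Execution result:
3.13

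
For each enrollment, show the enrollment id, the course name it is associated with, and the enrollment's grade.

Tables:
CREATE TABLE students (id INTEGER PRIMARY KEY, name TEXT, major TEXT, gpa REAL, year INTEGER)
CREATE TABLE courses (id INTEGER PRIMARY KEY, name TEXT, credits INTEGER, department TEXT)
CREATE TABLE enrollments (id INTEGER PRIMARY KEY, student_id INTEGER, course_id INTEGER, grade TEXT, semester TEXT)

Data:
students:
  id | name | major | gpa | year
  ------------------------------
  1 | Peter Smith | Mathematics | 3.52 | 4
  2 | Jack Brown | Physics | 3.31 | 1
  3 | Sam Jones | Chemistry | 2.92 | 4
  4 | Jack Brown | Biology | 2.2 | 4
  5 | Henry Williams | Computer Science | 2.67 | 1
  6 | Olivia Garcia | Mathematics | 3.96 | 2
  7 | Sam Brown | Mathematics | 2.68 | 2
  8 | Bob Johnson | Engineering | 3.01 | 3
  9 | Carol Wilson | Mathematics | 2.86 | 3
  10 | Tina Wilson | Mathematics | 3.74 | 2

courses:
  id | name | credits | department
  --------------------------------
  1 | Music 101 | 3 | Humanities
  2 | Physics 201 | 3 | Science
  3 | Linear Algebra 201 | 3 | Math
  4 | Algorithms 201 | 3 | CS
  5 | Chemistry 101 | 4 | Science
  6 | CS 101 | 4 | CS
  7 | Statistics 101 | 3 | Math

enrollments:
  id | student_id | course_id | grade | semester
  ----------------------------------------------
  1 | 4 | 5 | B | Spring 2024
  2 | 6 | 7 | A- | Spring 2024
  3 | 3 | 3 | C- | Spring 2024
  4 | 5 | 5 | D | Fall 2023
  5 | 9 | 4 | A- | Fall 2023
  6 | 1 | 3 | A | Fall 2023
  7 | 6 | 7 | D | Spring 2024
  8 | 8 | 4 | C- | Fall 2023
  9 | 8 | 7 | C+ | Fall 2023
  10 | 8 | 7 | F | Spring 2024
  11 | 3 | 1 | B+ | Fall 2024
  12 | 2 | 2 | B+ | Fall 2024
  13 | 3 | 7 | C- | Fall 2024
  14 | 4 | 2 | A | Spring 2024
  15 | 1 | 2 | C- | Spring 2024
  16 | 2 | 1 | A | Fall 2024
SELECT c.id, p.name AS course, c.grade FROM enrollments c JOIN courses p ON c.course_id = p.id

Execution result:
id | course | grade
1 | Chemistry 101 | B
2 | Statistics 101 | A-
3 | Linear Algebra 201 | C-
4 | Chemistry 101 | D
5 | Algorithms 201 | A-
6 | Linear Algebra 201 | A
7 | Statistics 101 | D
8 | Algorithms 201 | C-
9 | Statistics 101 | C+
10 | Statistics 101 | F
11 | Music 101 | B+
12 | Physics 201 | B+
13 | Statistics 101 | C-
14 | Physics 201 | A
15 | Physics 201 | C-
16 | Music 101 | A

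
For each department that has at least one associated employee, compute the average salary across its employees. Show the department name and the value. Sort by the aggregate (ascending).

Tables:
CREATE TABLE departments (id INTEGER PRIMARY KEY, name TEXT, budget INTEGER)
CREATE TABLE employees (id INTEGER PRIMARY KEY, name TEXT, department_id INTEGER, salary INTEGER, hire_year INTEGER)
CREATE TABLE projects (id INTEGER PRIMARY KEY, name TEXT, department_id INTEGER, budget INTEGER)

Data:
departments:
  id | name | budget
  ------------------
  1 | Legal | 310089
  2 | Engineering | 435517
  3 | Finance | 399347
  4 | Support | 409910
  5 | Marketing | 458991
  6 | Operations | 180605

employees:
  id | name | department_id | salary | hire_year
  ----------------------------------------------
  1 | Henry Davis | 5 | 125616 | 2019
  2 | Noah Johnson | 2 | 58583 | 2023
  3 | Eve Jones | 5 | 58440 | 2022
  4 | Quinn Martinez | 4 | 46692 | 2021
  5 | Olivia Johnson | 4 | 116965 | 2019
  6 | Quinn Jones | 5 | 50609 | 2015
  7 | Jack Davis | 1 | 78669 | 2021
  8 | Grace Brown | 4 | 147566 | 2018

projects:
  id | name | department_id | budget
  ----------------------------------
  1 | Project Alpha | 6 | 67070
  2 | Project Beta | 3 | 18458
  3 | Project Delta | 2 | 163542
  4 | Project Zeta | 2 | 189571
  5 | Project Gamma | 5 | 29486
SELECT p.name, AVG(c.salary) AS avg_salary FROM employees c JOIN departments p ON c.department_id = p.id GROUP BY p.id, p.name ORDER BY avg_salary ASC

Execution result:
name | avg_salary
Engineering | 58583.00
Marketing | 78221.67
Legal | 78669.00
Support | 103741.00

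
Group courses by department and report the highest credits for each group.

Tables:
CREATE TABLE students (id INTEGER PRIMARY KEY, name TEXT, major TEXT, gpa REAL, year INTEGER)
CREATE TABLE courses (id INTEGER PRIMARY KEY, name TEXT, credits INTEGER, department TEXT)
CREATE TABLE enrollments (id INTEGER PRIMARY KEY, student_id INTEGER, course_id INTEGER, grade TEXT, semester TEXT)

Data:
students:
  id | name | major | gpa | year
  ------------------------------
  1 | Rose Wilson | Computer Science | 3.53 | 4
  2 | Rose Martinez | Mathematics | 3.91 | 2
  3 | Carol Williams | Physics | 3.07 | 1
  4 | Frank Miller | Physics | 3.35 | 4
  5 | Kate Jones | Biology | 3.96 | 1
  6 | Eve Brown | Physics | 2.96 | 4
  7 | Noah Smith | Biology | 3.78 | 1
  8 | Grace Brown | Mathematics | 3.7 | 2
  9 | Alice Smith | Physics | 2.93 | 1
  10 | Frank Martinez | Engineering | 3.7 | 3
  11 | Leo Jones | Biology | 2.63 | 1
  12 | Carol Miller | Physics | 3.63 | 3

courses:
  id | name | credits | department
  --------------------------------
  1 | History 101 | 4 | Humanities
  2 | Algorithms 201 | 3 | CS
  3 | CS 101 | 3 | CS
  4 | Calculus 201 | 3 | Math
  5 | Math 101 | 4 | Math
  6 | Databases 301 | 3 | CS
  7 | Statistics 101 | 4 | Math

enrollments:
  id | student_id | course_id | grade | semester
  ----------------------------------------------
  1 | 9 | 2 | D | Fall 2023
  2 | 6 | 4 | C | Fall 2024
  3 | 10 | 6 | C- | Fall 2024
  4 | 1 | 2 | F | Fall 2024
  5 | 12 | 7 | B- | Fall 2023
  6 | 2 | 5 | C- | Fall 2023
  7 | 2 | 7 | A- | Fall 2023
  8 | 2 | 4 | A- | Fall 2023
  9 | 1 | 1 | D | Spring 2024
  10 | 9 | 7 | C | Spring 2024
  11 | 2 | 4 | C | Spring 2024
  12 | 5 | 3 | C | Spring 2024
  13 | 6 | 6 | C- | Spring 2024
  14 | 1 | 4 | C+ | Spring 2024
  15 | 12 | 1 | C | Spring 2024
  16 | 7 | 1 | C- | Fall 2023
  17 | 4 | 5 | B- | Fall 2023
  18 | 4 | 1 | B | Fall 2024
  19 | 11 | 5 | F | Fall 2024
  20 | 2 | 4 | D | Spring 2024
SELECT department, MAX(credits) AS max_credits FROM courses GROUP BY department

Execution result:
department | max_credits
CS | 3
Humanities | 4
Math | 4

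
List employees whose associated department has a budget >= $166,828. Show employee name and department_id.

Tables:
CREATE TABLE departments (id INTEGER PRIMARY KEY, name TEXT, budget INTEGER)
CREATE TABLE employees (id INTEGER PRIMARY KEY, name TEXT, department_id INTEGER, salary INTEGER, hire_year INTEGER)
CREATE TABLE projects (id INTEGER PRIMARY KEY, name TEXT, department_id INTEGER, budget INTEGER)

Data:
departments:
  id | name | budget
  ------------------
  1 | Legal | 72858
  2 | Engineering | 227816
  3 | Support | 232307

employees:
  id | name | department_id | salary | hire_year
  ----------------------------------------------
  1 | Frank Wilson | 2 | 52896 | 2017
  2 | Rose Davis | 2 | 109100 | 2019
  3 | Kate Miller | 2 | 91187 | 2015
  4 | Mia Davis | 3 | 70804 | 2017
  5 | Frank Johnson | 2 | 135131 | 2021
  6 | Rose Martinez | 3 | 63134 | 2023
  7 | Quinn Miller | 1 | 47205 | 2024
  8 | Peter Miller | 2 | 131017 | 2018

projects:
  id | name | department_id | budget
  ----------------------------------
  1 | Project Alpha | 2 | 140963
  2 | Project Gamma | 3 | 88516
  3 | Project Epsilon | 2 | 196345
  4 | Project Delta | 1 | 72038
SELECT name, department_id FROM employees WHERE department_id IN (SELECT id FROM departments WHERE budget >= 166828)

Execution result:
name | department_id
Frank Wilson | 2
Rose Davis | 2
Kate Miller | 2
Mia Davis | 3
Frank Johnson | 2
Rose Martinez | 3
Peter Miller | 2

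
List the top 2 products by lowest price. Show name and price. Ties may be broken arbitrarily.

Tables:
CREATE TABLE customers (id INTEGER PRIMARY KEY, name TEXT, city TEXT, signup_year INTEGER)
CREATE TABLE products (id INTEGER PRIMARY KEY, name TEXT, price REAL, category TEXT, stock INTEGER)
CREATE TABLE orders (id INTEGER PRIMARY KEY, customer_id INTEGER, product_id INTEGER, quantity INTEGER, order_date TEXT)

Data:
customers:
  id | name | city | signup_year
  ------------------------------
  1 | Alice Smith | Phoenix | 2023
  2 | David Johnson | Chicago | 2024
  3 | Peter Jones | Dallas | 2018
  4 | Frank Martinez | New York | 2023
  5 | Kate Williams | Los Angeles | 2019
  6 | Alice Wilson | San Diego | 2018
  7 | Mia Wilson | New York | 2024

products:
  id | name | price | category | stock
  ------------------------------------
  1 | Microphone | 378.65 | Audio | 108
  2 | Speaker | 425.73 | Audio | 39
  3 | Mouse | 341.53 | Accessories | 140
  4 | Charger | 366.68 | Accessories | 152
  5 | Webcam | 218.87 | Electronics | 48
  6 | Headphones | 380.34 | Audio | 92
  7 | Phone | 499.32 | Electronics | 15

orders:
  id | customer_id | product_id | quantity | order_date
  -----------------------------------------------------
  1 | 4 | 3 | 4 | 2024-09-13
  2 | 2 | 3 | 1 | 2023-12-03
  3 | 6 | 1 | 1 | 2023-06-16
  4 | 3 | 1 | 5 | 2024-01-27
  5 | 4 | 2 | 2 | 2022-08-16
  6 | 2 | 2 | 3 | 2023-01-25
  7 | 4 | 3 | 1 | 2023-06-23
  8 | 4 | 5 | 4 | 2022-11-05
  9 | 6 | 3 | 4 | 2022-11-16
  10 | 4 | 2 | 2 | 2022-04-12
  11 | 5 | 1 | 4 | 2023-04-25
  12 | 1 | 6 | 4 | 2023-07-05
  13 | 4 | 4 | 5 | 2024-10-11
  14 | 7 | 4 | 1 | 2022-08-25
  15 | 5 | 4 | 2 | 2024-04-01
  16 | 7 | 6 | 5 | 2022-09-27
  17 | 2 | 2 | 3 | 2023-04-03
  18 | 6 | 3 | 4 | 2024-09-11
SELECT name, price FROM products ORDER BY price ASC LIMIT 2

Execution result:
name | price
Webcam | 218.87
Mouse | 341.53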